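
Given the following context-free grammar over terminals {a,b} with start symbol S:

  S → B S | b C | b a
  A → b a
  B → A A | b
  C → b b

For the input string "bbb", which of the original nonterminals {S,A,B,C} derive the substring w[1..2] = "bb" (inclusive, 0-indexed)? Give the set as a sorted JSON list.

Convert to CNF:
  S -> B S | T0 C | T0 T1
  A -> T0 T1
  B -> A A | b
  C -> T0 T0
  T0 -> b
  T1 -> a

Fill CYK table bottom-up (cells [i..j] with 1 ≤ i ≤ j ≤ 2 only):
  cell(1,1) b: {B,T0}  orig:{B}
  cell(2,2) b: {B,T0}  orig:{B}
  cell(1,2) bb: {C}

Original NTs in T[1,2] deriving "bb": ["C"]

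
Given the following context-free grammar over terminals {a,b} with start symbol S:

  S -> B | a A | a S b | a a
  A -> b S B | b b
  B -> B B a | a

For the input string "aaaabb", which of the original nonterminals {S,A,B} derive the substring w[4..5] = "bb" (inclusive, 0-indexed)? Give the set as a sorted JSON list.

Convert to CNF:
  S -> B X4 | T1 A | T1 T1 | T1 X5 | a
  A -> T0 T0 | T0 X2
  B -> B X3 | a
  T0 -> b
  T1 -> a
  X2 -> S B
  X3 -> B T1
  X4 -> B T1
  X5 -> S T0

Fill CYK table bottom-up (cells [i..j] with 4 ≤ i ≤ j ≤ 5 only):
  [4..4]={T0}  "b"  orig:{}
  [5..5]={T0}  "b"  orig:{}
  [4..5]={A}  "bb"

Original NTs in T[4,5] deriving "bb": ["A"]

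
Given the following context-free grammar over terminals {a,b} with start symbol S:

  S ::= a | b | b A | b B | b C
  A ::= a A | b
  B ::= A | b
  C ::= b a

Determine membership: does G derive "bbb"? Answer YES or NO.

Convert to CNF:
  S -> T1 A | T1 B | T1 C | a | b
  A -> T0 A | b
  B -> T0 A | b
  C -> T1 T0
  T0 -> a
  T1 -> b

CYK fill:
  T[0,0] 'b' = {A,B,S,T1}  orig:{A,B,S}
  T[1,1] 'b' = {A,B,S,T1}  orig:{A,B,S}
  T[2,2] 'b' = {A,B,S,T1}  orig:{A,B,S}
  T[0,1] 'bb' = {S}
  T[1,2] 'bb' = {S}
  T[0,2] 'bbb' = ∅

S ∉ T[0,2] ⇒ NO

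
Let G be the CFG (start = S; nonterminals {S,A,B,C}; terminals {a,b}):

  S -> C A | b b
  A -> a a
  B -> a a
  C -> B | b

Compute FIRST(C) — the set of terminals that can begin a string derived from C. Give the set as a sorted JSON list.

Compute FIRST by fixpoint:
iter 1:
  A via A→a a: +{a}
  B via B→a a: +{a}
  C via C→B: +{a}
  C via C→b: +{b}
  S via S→C A: +{a,b}
  S: {a,b}  A: {a}  B: {a}  C: {a,b}
iter 2: done
  S: {a,b}  A: {a}  B: {a}  C: {a,b}

FIRST(C) = ["a", "b"]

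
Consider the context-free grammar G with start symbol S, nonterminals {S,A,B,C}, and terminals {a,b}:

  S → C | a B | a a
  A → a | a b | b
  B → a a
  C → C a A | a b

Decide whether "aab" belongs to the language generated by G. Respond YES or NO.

Convert to CNF:
  S -> C X3 | T0 B | T0 T0 | T0 T1
  A -> T0 T1 | a | b
  B -> T0 T0
  C -> C X2 | T0 T1
  T0 -> a
  T1 -> b
  X2 -> T0 A
  X3 -> T0 A

CYK table (by increasing span):
  T[0,0] 'a' = {A,T0}  orig:{A}
  T[1,1] 'a' = {A,T0}  orig:{A}
  T[2,2] 'b' = {A,T1}  orig:{A}
  T[0,1] 'aa' = {B,S,X2,X3}  orig:{B,S}
  T[1,2] 'ab' = {A,C,S,X2,X3}  orig:{A,C,S}
  T[0,2] 'aab' = {X2,X3}  orig:{}

S ∉ T[0,2] ⇒ NO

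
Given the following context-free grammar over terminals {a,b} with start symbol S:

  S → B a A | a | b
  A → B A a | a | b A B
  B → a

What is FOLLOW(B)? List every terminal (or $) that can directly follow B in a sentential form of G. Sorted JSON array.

Compute FIRST by fixpoint:
pass 1:
  A via A→a: +{a}
  A via A→b A B: +{b}
  B via B→a: +{a}
  S via S→B a A: +{a}
  S via S→b: +{b}
  FIRST[S]={a,b}  FIRST[A]={a,b}  FIRST[B]={a}
pass 2: done
  FIRST[S]={a,b}  FIRST[A]={a,b}  FIRST[B]={a}

Compute FOLLOW by fixpoint:
seed FOLLOW(S) with $
round 1:
  A→B A a: FOLLOW(B) ⊇ FIRST(A) = {a,b}; new: +{a,b}
  A→B A a: FOLLOW(A) ⊇ FIRST(a) = {a}; new: +{a}
  S→B a A: FOLLOW(A) ⊇ FOLLOW(S) ⊇ {$}; new: +{$}
  FOLLOW(S)={$}  FOLLOW(A)={$,a}  FOLLOW(B)={a,b}
round 2:
  A→b A B: FOLLOW(B) ⊇ FOLLOW(A) ⊇ {$,a}; new: +{$}
  FOLLOW(S)={$}  FOLLOW(A)={$,a}  FOLLOW(B)={$,a,b}
round 3: (no change)
  FOLLOW(S)={$}  FOLLOW(A)={$,a}  FOLLOW(B)={$,a,b}

FOLLOW(B) = ["$", "a", "b"]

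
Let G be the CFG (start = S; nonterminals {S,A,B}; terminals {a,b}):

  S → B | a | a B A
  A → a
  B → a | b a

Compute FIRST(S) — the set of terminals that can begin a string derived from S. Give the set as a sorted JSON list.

FIRST iteration:
[1]
  A via A→a: +{a}
  B via B→a: +{a}
  B via B→b a: +{b}
  S via S→B: +{a,b}
  FIRST(S)={a,b}  FIRST(A)={a}  FIRST(B)={a,b}
[2] (no change)
  FIRST(S)={a,b}  FIRST(A)={a}  FIRST(B)={a,b}

FIRST(S) = ["a", "b"]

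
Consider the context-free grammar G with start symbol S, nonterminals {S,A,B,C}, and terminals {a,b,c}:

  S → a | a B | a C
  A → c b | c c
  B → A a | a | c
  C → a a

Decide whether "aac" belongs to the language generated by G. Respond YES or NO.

CNF form of G:
  S -> T2 B | T2 C | a
  A -> T0 T0 | T0 T1
  B -> A T2 | a | c
  C -> T2 T2
  T0 -> c
  T1 -> b
  T2 -> a

CYK table (by increasing span):
  [0..0]={B,S,T2}  "a"  orig:{B,S}
  [1..1]={B,S,T2}  "a"  orig:{B,S}
  [2..2]={B,T0}  "c"  orig:{B}
  [0..1]={C,S}  "aa"
  [1..2]={S}  "ac"
  [0..2]=∅  "aac"

S ∉ T[0,2] ⇒ NO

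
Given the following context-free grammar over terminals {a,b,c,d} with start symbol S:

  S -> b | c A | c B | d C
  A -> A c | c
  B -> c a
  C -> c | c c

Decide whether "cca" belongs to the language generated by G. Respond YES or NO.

Convert to CNF:
  S -> T0 A | T0 B | T2 C | b
  A -> A T0 | c
  B -> T0 T1
  C -> T0 T0 | c
  T0 -> c
  T1 -> a
  T2 -> d

Fill CYK table bottom-up:
  T[0,0] 'c' = {A,C,T0}  orig:{A,C}
  T[1,1] 'c' = {A,C,T0}  orig:{A,C}
  T[2,2] 'a' = {T1}  orig:{}
  T[0,1] 'cc' = {A,C,S}
  T[1,2] 'ca' = {B}
  T[0,2] 'cca' = {S}

S ∈ T[0,2] ⇒ YES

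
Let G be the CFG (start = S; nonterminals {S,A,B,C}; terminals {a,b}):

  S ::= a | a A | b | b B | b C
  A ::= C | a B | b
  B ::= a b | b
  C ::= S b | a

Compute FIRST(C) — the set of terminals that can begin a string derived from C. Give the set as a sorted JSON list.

FIRST iteration:
[1]
  A via A→a B: +{a}
  A via A→b: +{b}
  B via B→a b: +{a}
  B via B→b: +{b}
  C via C→a: +{a}
  S via S→a: +{a}
  S via S→b: +{b}
  FIRST(S)={a,b}  FIRST(A)={a,b}  FIRST(B)={a,b}  FIRST(C)={a}
[2]
  C via C→S b: +{b}
  FIRST(S)={a,b}  FIRST(A)={a,b}  FIRST(B)={a,b}  FIRST(C)={a,b}
[3] (no change)
  FIRST(S)={a,b}  FIRST(A)={a,b}  FIRST(B)={a,b}  FIRST(C)={a,b}

FIRST(C) = ["a", "b"]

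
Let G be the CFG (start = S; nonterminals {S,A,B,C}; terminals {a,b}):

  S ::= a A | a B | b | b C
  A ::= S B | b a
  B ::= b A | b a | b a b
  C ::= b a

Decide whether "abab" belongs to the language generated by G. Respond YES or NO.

CNF form of G:
  S -> T0 C | T1 A | T1 B | b
  A -> S B | T0 T1
  B -> T0 A | T0 T1 | T0 X2
  C -> T0 T1
  T0 -> b
  T1 -> a
  X2 -> T1 T0

CYK table (by increasing span):
  [0..0]={T1}  "a"  orig:{}
  [1..1]={S,T0}  "b"  orig:{S}
  [2..2]={T1}  "a"  orig:{}
  [3..3]={S,T0}  "b"  orig:{S}
  [0..1]={X2}  "ab"  orig:{}
  [1..2]={A,B,C}  "ba"
  [2..3]={X2}  "ab"  orig:{}
  [0..2]={S}  "aba"
  [1..3]={B}  "bab"
  [0..3]={S}  "abab"

S ∈ T[0,3] ⇒ YES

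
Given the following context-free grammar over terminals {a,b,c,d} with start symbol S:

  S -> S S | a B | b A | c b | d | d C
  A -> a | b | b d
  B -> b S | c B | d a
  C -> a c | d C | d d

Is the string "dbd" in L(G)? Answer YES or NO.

Convert to CNF:
  S -> S S | T0 A | T1 C | T2 T0 | T3 B | d
  A -> T0 T1 | a | b
  B -> T0 S | T1 T3 | T2 B
  C -> T1 C | T1 T1 | T3 T2
  T0 -> b
  T1 -> d
  T2 -> c
  T3 -> a

CYK table (by increasing span):
  T[0,0] 'd' = {S,T1}  orig:{S}
  T[1,1] 'b' = {A,T0}  orig:{A}
  T[2,2] 'd' = {S,T1}  orig:{S}
  T[0,1] 'db' = ∅
  T[1,2] 'bd' = {A,B}
  T[0,2] 'dbd' = ∅

S ∉ T[0,2] ⇒ NO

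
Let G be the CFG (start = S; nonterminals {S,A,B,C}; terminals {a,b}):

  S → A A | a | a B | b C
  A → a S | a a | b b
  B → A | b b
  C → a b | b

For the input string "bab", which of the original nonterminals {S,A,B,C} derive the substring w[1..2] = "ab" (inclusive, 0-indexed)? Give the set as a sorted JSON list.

CNF form of G:
  S -> A A | T0 B | T1 C | a
  A -> T0 S | T0 T0 | T1 T1
  B -> T0 S | T0 T0 | T1 T1
  C -> T0 T1 | b
  T0 -> a
  T1 -> b

Fill CYK table bottom-up, restricted to cells inside w[1..2]:
  T[1,1] 'a' = {S,T0}  orig:{S}
  T[2,2] 'b' = {C,T1}  orig:{C}
  T[1,2] 'ab' = {C}

Original NTs in T[1,2] deriving "ab": ["C"]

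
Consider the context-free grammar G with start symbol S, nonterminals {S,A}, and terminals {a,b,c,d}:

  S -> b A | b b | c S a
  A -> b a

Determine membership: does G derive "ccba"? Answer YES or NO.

CNF form of G:
  S -> T0 A | T0 T0 | T2 X3
  A -> T0 T1
  T0 -> b
  T1 -> a
  T2 -> c
  X3 -> S T1

Fill CYK table bottom-up:
  T[0,0] 'c' = {T2}  orig:{}
  T[1,1] 'c' = {T2}  orig:{}
  T[2,2] 'b' = {T0}  orig:{}
  T[3,3] 'a' = {T1}  orig:{}
  T[0,1] 'cc' = ∅
  T[1,2] 'cb' = ∅
  T[2,3] 'ba' = {A}
  T[0,2] 'ccb' = ∅
  T[1,3] 'cba' = ∅
  T[0,3] 'ccba' = ∅

S ∉ T[0,3] ⇒ NO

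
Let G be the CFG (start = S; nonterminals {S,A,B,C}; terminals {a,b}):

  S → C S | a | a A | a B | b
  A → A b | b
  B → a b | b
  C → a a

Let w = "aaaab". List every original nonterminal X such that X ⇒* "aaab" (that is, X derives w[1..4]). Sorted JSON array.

CNF form of G:
  S -> C S | T1 A | T1 B | a | b
  A -> A T0 | b
  B -> T1 T0 | b
  C -> T1 T1
  T0 -> b
  T1 -> a

CYK table (by increasing span) — only the sub-triangle for w[1..4]:
  cell(1,1) a: {S,T1}  orig:{S}
  cell(2,2) a: {S,T1}  orig:{S}
  cell(3,3) a: {S,T1}  orig:{S}
  cell(4,4) b: {A,B,S,T0}  orig:{A,B,S}
  cell(1,2) aa: {C}
  cell(2,3) aa: {C}
  cell(3,4) ab: {B,S}
  cell(1,3) aaa: {S}
  cell(2,4) aab: {S}
  cell(1,4) aaab: {S}

Original NTs in T[1,4] deriving "aaab": ["S"]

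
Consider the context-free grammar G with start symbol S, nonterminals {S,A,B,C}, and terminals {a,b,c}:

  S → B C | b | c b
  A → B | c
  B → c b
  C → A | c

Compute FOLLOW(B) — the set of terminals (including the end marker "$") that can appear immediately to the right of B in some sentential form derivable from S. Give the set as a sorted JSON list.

FIRST sets, iterate to fixpoint:
pass 1:
  A via A→c: +{c}
  B via B→c b: +{c}
  C via C→A: +{c}
  S via S→B C: +{c}
  S via S→b: +{b}
  FIRST[S]={b,c}  FIRST[A]={c}  FIRST[B]={c}  FIRST[C]={c}
pass 2: (stable)
  FIRST[S]={b,c}  FIRST[A]={c}  FIRST[B]={c}  FIRST[C]={c}

Compute FOLLOW by fixpoint:
seed FOLLOW(S) with $
round 1:
  S→B C: FOLLOW(B) ⊇ FIRST(C) = {c}; new: +{c}
  S→B C: FOLLOW(C) ⊇ FOLLOW(S) ⊇ {$}; new: +{$}
  FOLLOW(S)={$}  FOLLOW(A)={}  FOLLOW(B)={c}  FOLLOW(C)={$}
round 2:
  C→A: FOLLOW(A) ⊇ FOLLOW(C) ⊇ {$}; new: +{$}
  FOLLOW(S)={$}  FOLLOW(A)={$}  FOLLOW(B)={c}  FOLLOW(C)={$}
round 3:
  A→B: FOLLOW(B) ⊇ FOLLOW(A) ⊇ {$}; new: +{$}
  FOLLOW(S)={$}  FOLLOW(A)={$}  FOLLOW(B)={$,c}  FOLLOW(C)={$}
round 4: done
  FOLLOW(S)={$}  FOLLOW(A)={$}  FOLLOW(B)={$,c}  FOLLOW(C)={$}

FOLLOW(B) = ["$", "c"]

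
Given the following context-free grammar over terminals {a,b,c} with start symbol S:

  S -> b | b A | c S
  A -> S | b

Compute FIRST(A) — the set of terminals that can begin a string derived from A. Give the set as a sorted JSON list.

FIRST sets, iterate to fixpoint:
pass 1:
  A via A→b: +{b}
  S via S→b: +{b}
  S via S→c S: +{c}
  FIRST[S]={b,c}  FIRST[A]={b}
pass 2:
  A via A→S: +{c}
  FIRST[S]={b,c}  FIRST[A]={b,c}
pass 3: (no change)
  FIRST[S]={b,c}  FIRST[A]={b,c}

FIRST(A) = ["b", "c"]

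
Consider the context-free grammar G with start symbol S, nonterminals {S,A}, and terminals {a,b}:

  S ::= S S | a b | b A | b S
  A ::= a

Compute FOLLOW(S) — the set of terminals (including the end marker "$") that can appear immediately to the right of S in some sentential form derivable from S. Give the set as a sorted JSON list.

FIRST sets, iterate to fixpoint:
pass 1:
  A via A→a: +{a}
  S via S→a b: +{a}
  S via S→b A: +{b}
  FIRST[S]={a,b}  FIRST[A]={a}
pass 2: (stable)
  FIRST[S]={a,b}  FIRST[A]={a}

FOLLOW iteration:
FOLLOW(S) := {$}
iter 1:
  S→S S: FOLLOW(S) ⊇ FIRST(S) = {a,b}; new: +{a,b}
  S→b A: FOLLOW(A) ⊇ FOLLOW(S) ⊇ {$,a,b}; new: +{$,a,b}
  FOLLOW[S]={$,a,b}  FOLLOW[A]={$,a,b}
iter 2: — fixpoint
  FOLLOW[S]={$,a,b}  FOLLOW[A]={$,a,b}

FOLLOW(S) = ["$", "a", "b"]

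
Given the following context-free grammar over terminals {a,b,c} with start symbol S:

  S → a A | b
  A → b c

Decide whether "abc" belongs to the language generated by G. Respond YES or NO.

Convert to CNF:
  S -> T2 A | b
  A -> T0 T1
  T0 -> b
  T1 -> c
  T2 -> a

Fill CYK table bottom-up:
  T[0,0] 'a' = {T2}  orig:{}
  T[1,1] 'b' = {S,T0}  orig:{S}
  T[2,2] 'c' = {T1}  orig:{}
  T[0,1] 'ab' = ∅
  T[1,2] 'bc' = {A}
  T[0,2] 'abc' = {S}

S ∈ T[0,2] ⇒ YES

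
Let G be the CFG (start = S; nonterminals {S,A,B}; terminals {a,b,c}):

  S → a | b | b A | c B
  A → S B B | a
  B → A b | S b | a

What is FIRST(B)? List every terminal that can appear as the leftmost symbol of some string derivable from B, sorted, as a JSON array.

FIRST sets, iterate to fixpoint:
pass 1:
  A via A→a: +{a}
  B via B→A b: +{a}
  S via S→a: +{a}
  S via S→b: +{b}
  S via S→c B: +{c}
  FIRST(S)={a,b,c}  FIRST(A)={a}  FIRST(B)={a}
pass 2:
  A via A→S B B: +{b,c}
  B via B→A b: +{b,c}
  FIRST(S)={a,b,c}  FIRST(A)={a,b,c}  FIRST(B)={a,b,c}
pass 3: done
  FIRST(S)={a,b,c}  FIRST(A)={a,b,c}  FIRST(B)={a,b,c}

FIRST(B) = ["a", "b", "c"]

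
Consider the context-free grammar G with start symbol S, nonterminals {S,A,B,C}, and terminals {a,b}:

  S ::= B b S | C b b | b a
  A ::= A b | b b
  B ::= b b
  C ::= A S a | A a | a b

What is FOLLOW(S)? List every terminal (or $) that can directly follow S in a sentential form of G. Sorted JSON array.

Compute FIRST by fixpoint:
iter 1:
  A via A→b b: +{b}
  B via B→b b: +{b}
  C via C→A S a: +{b}
  C via C→a b: +{a}
  S via S→B b S: +{b}
  S via S→C b b: +{a}
  FIRST[S]={a,b}  FIRST[A]={b}  FIRST[B]={b}  FIRST[C]={a,b}
iter 2: — fixpoint
  FIRST[S]={a,b}  FIRST[A]={b}  FIRST[B]={b}  FIRST[C]={a,b}

FOLLOW sets:
FOLLOW(S) := {$}
[1]
  A→A b: FOLLOW(A) ⊇ FIRST(b) = {b}; new: +{b}
  C→A S a: FOLLOW(A) ⊇ FIRST(S) = {a,b}; new: +{a}
  C→A S a: FOLLOW(S) ⊇ FIRST(a) = {a}; new: +{a}
  S→B b S: FOLLOW(B) ⊇ FIRST(b) = {b}; new: +{b}
  S→C b b: FOLLOW(C) ⊇ FIRST(b) = {b}; new: +{b}
  FOLLOW[S]={$,a}  FOLLOW[A]={a,b}  FOLLOW[B]={b}  FOLLOW[C]={b}
[2] (stable)
  FOLLOW[S]={$,a}  FOLLOW[A]={a,b}  FOLLOW[B]={b}  FOLLOW[C]={b}

FOLLOW(S) = ["$", "a"]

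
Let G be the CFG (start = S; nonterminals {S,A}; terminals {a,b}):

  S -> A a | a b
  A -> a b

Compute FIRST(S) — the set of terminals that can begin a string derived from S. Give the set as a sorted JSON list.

Compute FIRST by fixpoint:
pass 1:
  A via A→a b: +{a}
  S via S→A a: +{a}
  FIRST(S)={a}  FIRST(A)={a}
pass 2: (stable)
  FIRST(S)={a}  FIRST(A)={a}

FIRST(S) = ["a"]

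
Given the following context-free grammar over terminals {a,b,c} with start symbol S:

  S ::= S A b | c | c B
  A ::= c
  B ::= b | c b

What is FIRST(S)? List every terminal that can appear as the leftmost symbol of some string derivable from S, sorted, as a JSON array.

FIRST sets, iterate to fixpoint:
pass 1:
  A via A→c: +{c}
  B via B→b: +{b}
  B via B→c b: +{c}
  S via S→c: +{c}
  FIRST(S)={c}  FIRST(A)={c}  FIRST(B)={b,c}
pass 2: done
  FIRST(S)={c}  FIRST(A)={c}  FIRST(B)={b,c}

FIRST(S) = ["c"]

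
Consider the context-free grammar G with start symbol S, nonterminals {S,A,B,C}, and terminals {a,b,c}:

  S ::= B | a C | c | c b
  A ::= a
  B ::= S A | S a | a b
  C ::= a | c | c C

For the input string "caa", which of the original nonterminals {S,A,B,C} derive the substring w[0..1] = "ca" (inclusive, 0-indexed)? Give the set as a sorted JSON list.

CNF form of G:
  S -> S A | S T0 | T0 C | T0 T1 | T2 T1 | c
  A -> a
  B -> S A | S T0 | T0 T1
  C -> T2 C | a | c
  T0 -> a
  T1 -> b
  T2 -> c

Fill CYK table bottom-up, restricted to cells inside w[0..1]:
  T[0,0] 'c' = {C,S,T2}  orig:{C,S}
  T[1,1] 'a' = {A,C,T0}  orig:{A,C}
  T[0,1] 'ca' = {B,C,S}

Original NTs in T[0,1] deriving "ca": ["B", "C", "S"]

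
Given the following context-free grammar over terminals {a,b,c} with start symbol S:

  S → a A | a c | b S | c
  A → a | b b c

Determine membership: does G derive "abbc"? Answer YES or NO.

CNF form of G:
  S -> T0 S | T2 A | T2 T1 | c
  A -> T0 X3 | a
  T0 -> b
  T1 -> c
  T2 -> a
  X3 -> T0 T1

CYK table (by increasing span):
  cell(0,0) a: {A,T2}  orig:{A}
  cell(1,1) b: {T0}  orig:{}
  cell(2,2) b: {T0}  orig:{}
  cell(3,3) c: {S,T1}  orig:{S}
  cell(0,1) ab: ∅
  cell(1,2) bb: ∅
  cell(2,3) bc: {S,X3}  orig:{S}
  cell(0,2) abb: ∅
  cell(1,3) bbc: {A,S}
  cell(0,3) abbc: {S}

S ∈ T[0,3] ⇒ YES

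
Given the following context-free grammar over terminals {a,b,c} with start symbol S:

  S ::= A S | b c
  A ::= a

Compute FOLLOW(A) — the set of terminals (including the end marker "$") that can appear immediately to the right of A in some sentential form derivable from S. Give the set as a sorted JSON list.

Compute FIRST by fixpoint:
[1]
  A via A→a: +{a}
  S via S→A S: +{a}
  S via S→b c: +{b}
  FIRST(S)={a,b}  FIRST(A)={a}
[2] (no change)
  FIRST(S)={a,b}  FIRST(A)={a}

Compute FOLLOW by fixpoint:
initialize: $ ∈ FOLLOW(S)
pass 1:
  S→A S: FOLLOW(A) ⊇ FIRST(S) = {a,b}; new: +{a,b}
  S: {$}  A: {a,b}
pass 2: done
  S: {$}  A: {a,b}

FOLLOW(A) = ["a", "b"]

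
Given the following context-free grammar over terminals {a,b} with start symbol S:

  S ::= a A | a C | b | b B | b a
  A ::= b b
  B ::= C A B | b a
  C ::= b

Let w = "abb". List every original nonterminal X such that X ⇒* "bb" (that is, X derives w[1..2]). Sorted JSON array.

CNF form of G:
  S -> T0 B | T0 T1 | T1 A | T1 C | b
  A -> T0 T0
  B -> C X2 | T0 T1
  C -> b
  T0 -> b
  T1 -> a
  X2 -> A B

CYK table (by increasing span) (cells [i..j] with 1 ≤ i ≤ j ≤ 2 only):
  cell(1,1) b: {C,S,T0}  orig:{C,S}
  cell(2,2) b: {C,S,T0}  orig:{C,S}
  cell(1,2) bb: {A}

Original NTs in T[1,2] deriving "bb": ["A"]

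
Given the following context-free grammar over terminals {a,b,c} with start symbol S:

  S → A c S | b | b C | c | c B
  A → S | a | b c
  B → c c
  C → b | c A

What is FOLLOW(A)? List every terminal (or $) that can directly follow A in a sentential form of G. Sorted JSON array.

Compute FIRST by fixpoint:
pass 1:
  A via A→a: +{a}
  A via A→b c: +{b}
  B via B→c c: +{c}
  C via C→b: +{b}
  C via C→c A: +{c}
  S via S→A c S: +{a,b}
  S via S→c: +{c}
  S: {a,b,c}  A: {a,b}  B: {c}  C: {b,c}
pass 2:
  A via A→S: +{c}
  S: {a,b,c}  A: {a,b,c}  B: {c}  C: {b,c}
pass 3: — fixpoint
  S: {a,b,c}  A: {a,b,c}  B: {c}  C: {b,c}

Compute FOLLOW by fixpoint:
initialize: $ ∈ FOLLOW(S)
round 1:
  S→A c S: FOLLOW(A) ⊇ FIRST(c) = {c}; new: +{c}
  S→b C: FOLLOW(C) ⊇ FOLLOW(S) ⊇ {$}; new: +{$}
  S→c B: FOLLOW(B) ⊇ FOLLOW(S) ⊇ {$}; new: +{$}
  FOLLOW[S]={$}  FOLLOW[A]={c}  FOLLOW[B]={$}  FOLLOW[C]={$}
round 2:
  A→S: FOLLOW(S) ⊇ FOLLOW(A) ⊇ {c}; new: +{c}
  C→c A: FOLLOW(A) ⊇ FOLLOW(C) ⊇ {$}; new: +{$}
  S→b C: FOLLOW(C) ⊇ FOLLOW(S) ⊇ {$,c}; new: +{c}
  S→c B: FOLLOW(B) ⊇ FOLLOW(S) ⊇ {$,c}; new: +{c}
  FOLLOW[S]={$,c}  FOLLOW[A]={$,c}  FOLLOW[B]={$,c}  FOLLOW[C]={$,c}
round 3: — fixpoint
  FOLLOW[S]={$,c}  FOLLOW[A]={$,c}  FOLLOW[B]={$,c}  FOLLOW[C]={$,c}

FOLLOW(A) = ["$", "c"]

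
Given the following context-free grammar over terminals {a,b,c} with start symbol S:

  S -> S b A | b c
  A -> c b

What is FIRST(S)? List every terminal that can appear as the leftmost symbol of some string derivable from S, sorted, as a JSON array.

Compute FIRST by fixpoint:
iter 1:
  A via A→c b: +{c}
  S via S→b c: +{b}
  FIRST(S)={b}  FIRST(A)={c}
iter 2: done
  FIRST(S)={b}  FIRST(A)={c}

FIRST(S) = ["b"]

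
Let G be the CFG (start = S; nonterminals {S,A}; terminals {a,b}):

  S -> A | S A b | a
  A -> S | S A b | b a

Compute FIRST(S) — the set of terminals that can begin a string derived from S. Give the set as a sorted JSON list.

FIRST sets, iterate to fixpoint:
[1]
  A via A→b a: +{b}
  S via S→A: +{b}
  S via S→a: +{a}
  S: {a,b}  A: {b}
[2]
  A via A→S: +{a}
  S: {a,b}  A: {a,b}
[3] (stable)
  S: {a,b}  A: {a,b}

FIRST(S) = ["a", "b"]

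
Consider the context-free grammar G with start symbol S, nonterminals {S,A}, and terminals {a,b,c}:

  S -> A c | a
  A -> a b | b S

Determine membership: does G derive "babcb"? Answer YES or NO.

CNF form of G:
  S -> A T2 | a
  A -> T0 T1 | T1 S
  T0 -> a
  T1 -> b
  T2 -> c

CYK table (by increasing span):
  [0..0]={T1}  "b"  orig:{}
  [1..1]={S,T0}  "a"  orig:{S}
  [2..2]={T1}  "b"  orig:{}
  [3..3]={T2}  "c"  orig:{}
  [4..4]={T1}  "b"  orig:{}
  [0..1]={A}  "ba"
  [1..2]={A}  "ab"
  [2..3]=∅  "bc"
  [3..4]=∅  "cb"
  [0..2]=∅  "bab"
  [1..3]={S}  "abc"
  [2..4]=∅  "bcb"
  [0..3]={A}  "babc"
  [1..4]=∅  "abcb"
  [0..4]=∅  "babcb"

S ∉ T[0,4] ⇒ NO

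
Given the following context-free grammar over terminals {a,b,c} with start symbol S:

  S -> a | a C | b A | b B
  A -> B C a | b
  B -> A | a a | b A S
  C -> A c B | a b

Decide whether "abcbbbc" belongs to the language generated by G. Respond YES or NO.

CNF form of G:
  S -> T0 C | T1 A | T1 B | a
  A -> B X3 | b
  B -> B X4 | T0 T0 | T1 X5 | b
  C -> A X6 | T0 T1
  T0 -> a
  T1 -> b
  T2 -> c
  X3 -> C T0
  X4 -> C T0
  X5 -> A S
  X6 -> T2 B

CYK table (by increasing span):
  cell(0,0) a: {S,T0}  orig:{S}
  cell(1,1) b: {A,B,T1}  orig:{A,B}
  cell(2,2) c: {T2}  orig:{}
  cell(3,3) b: {A,B,T1}  orig:{A,B}
  cell(4,4) b: {A,B,T1}  orig:{A,B}
  cell(5,5) b: {A,B,T1}  orig:{A,B}
  cell(6,6) c: {T2}  orig:{}
  cell(0,1) ab: {C}
  cell(1,2) bc: ∅
  cell(2,3) cb: {X6}  orig:{}
  cell(3,4) bb: {S}
  cell(4,5) bb: {S}
  cell(5,6) bc: ∅
  cell(0,2) abc: ∅
  cell(1,3) bcb: {C}
  cell(2,4) cbb: ∅
  cell(3,5) bbb: {X5}  orig:{}
  cell(4,6) bbc: ∅
  cell(0,3) abcb: {S}
  cell(1,4) bcbb: ∅
  cell(2,5) cbbb: ∅
  cell(3,6) bbbc: ∅
  cell(0,4) abcbb: ∅
  cell(1,5) bcbbb: ∅
  cell(2,6) cbbbc: ∅
  cell(0,5) abcbbb: ∅
  cell(1,6) bcbbbc: ∅
  cell(0,6) abcbbbc: ∅

S ∉ T[0,6] ⇒ NO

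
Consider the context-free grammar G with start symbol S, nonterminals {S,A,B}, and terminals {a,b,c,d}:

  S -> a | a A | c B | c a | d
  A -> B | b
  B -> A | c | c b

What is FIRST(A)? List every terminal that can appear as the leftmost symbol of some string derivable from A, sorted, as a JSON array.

FIRST sets, iterate to fixpoint:
round 1:
  A via A→b: +{b}
  B via B→A: +{b}
  B via B→c: +{c}
  S via S→a: +{a}
  S via S→c B: +{c}
  S via S→d: +{d}
  FIRST[S]={a,c,d}  FIRST[A]={b}  FIRST[B]={b,c}
round 2:
  A via A→B: +{c}
  FIRST[S]={a,c,d}  FIRST[A]={b,c}  FIRST[B]={b,c}
round 3: (no change)
  FIRST[S]={a,c,d}  FIRST[A]={b,c}  FIRST[B]={b,c}

FIRST(A) = ["b", "c"]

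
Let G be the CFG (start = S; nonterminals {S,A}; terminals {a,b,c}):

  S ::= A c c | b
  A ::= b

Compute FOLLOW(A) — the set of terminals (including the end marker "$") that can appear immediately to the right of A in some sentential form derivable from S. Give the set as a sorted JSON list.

FIRST iteration:
pass 1:
  A via A→b: +{b}
  S via S→A c c: +{b}
  FIRST(S)={b}  FIRST(A)={b}
pass 2: (no change)
  FIRST(S)={b}  FIRST(A)={b}

Compute FOLLOW by fixpoint:
initialize: $ ∈ FOLLOW(S)
iter 1:
  S→A c c: FOLLOW(A) ⊇ FIRST(c) = {c}; new: +{c}
  FOLLOW[S]={$}  FOLLOW[A]={c}
iter 2: (stable)
  FOLLOW[S]={$}  FOLLOW[A]={c}

FOLLOW(A) = ["c"]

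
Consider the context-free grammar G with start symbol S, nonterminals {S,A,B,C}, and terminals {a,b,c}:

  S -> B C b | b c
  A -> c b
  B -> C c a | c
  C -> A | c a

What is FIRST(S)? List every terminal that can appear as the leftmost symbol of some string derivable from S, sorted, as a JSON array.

FIRST sets, iterate to fixpoint:
round 1:
  A via A→c b: +{c}
  B via B→c: +{c}
  C via C→A: +{c}
  S via S→B C b: +{c}
  S via S→b c: +{b}
  S: {b,c}  A: {c}  B: {c}  C: {c}
round 2: (no change)
  S: {b,c}  A: {c}  B: {c}  C: {c}

FIRST(S) = ["b", "c"]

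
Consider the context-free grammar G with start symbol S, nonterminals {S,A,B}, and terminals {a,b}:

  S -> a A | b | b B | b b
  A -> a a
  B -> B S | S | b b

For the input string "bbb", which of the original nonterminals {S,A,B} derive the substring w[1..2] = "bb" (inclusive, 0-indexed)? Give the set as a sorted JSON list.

CNF form of G:
  S -> T0 A | T1 B | T1 T1 | b
  A -> T0 T0
  B -> B S | T0 A | T1 B | T1 T1 | b
  T0 -> a
  T1 -> b

CYK fill — only the sub-triangle for w[1..2]:
  T[1,1] 'b' = {B,S,T1}  orig:{B,S}
  T[2,2] 'b' = {B,S,T1}  orig:{B,S}
  T[1,2] 'bb' = {B,S}

Original NTs in T[1,2] deriving "bb": ["B", "S"]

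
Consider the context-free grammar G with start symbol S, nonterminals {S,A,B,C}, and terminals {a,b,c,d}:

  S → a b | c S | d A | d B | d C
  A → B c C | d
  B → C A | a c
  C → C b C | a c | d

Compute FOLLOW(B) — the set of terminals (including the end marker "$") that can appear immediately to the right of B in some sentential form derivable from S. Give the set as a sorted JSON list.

FIRST sets, iterate to fixpoint:
iter 1:
  A via A→d: +{d}
  B via B→a c: +{a}
  C via C→a c: +{a}
  C via C→d: +{d}
  S via S→a b: +{a}
  S via S→c S: +{c}
  S via S→d A: +{d}
  S: {a,c,d}  A: {d}  B: {a}  C: {a,d}
iter 2:
  A via A→B c C: +{a}
  B via B→C A: +{d}
  S: {a,c,d}  A: {a,d}  B: {a,d}  C: {a,d}
iter 3: (no change)
  S: {a,c,d}  A: {a,d}  B: {a,d}  C: {a,d}

FOLLOW sets:
FOLLOW(S) := {$}
[1]
  A→B c C: FOLLOW(B) ⊇ FIRST(c) = {c}; new: +{c}
  B→C A: FOLLOW(C) ⊇ FIRST(A) = {a,d}; new: +{a,d}
  B→C A: FOLLOW(A) ⊇ FOLLOW(B) ⊇ {c}; new: +{c}
  C→C b C: FOLLOW(C) ⊇ FIRST(b) = {b}; new: +{b}
  S→d A: FOLLOW(A) ⊇ FOLLOW(S) ⊇ {$}; new: +{$}
  S→d B: FOLLOW(B) ⊇ FOLLOW(S) ⊇ {$}; new: +{$}
  S→d C: FOLLOW(C) ⊇ FOLLOW(S) ⊇ {$}; new: +{$}
  FOLLOW[S]={$}  FOLLOW[A]={$,c}  FOLLOW[B]={$,c}  FOLLOW[C]={$,a,b,d}
[2]
  A→B c C: FOLLOW(C) ⊇ FOLLOW(A) ⊇ {$,c}; new: +{c}
  FOLLOW[S]={$}  FOLLOW[A]={$,c}  FOLLOW[B]={$,c}  FOLLOW[C]={$,a,b,c,d}
[3] — fixpoint
  FOLLOW[S]={$}  FOLLOW[A]={$,c}  FOLLOW[B]={$,c}  FOLLOW[C]={$,a,b,c,d}

FOLLOW(B) = ["$", "c"]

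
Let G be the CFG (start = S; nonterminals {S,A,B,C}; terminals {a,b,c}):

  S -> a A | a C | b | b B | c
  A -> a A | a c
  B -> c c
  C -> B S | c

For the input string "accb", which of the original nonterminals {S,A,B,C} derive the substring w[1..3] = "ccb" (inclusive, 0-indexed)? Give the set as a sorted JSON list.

CNF form of G:
  S -> T0 A | T0 C | T2 B | b | c
  A -> T0 A | T0 T1
  B -> T1 T1
  C -> B S | c
  T0 -> a
  T1 -> c
  T2 -> b

CYK table (by increasing span), restricted to cells inside w[1..3]:
  [1..1]={C,S,T1}  "c"  orig:{C,S}
  [2..2]={C,S,T1}  "c"  orig:{C,S}
  [3..3]={S,T2}  "b"  orig:{S}
  [1..2]={B}  "cc"
  [2..3]=∅  "cb"
  [1..3]={C}  "ccb"

Original NTs in T[1,3] deriving "ccb": ["C"]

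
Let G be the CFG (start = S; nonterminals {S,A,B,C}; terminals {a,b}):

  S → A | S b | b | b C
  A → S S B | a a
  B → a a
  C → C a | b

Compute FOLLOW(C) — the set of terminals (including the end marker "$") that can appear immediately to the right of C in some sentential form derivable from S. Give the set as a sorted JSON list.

FIRST iteration:
[1]
  A via A→a a: +{a}
  B via B→a a: +{a}
  C via C→b: +{b}
  S via S→A: +{a}
  S via S→b: +{b}
  S: {a,b}  A: {a}  B: {a}  C: {b}
[2]
  A via A→S S B: +{b}
  S: {a,b}  A: {a,b}  B: {a}  C: {b}
[3] done
  S: {a,b}  A: {a,b}  B: {a}  C: {b}

Compute FOLLOW by fixpoint:
seed FOLLOW(S) with $
iter 1:
  A→S S B: FOLLOW(S) ⊇ FIRST(S) = {a,b}; new: +{a,b}
  C→C a: FOLLOW(C) ⊇ FIRST(a) = {a}; new: +{a}
  S→A: FOLLOW(A) ⊇ FOLLOW(S) ⊇ {$,a,b}; new: +{$,a,b}
  S→b C: FOLLOW(C) ⊇ FOLLOW(S) ⊇ {$,a,b}; new: +{$,b}
  FOLLOW[S]={$,a,b}  FOLLOW[A]={$,a,b}  FOLLOW[B]={}  FOLLOW[C]={$,a,b}
iter 2:
  A→S S B: FOLLOW(B) ⊇ FOLLOW(A) ⊇ {$,a,b}; new: +{$,a,b}
  FOLLOW[S]={$,a,b}  FOLLOW[A]={$,a,b}  FOLLOW[B]={$,a,b}  FOLLOW[C]={$,a,b}
iter 3: (stable)
  FOLLOW[S]={$,a,b}  FOLLOW[A]={$,a,b}  FOLLOW[B]={$,a,b}  FOLLOW[C]={$,a,b}

FOLLOW(C) = ["$", "a", "b"]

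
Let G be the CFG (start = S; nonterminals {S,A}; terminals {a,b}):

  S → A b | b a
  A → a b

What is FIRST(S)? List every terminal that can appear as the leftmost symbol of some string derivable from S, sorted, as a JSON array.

FIRST iteration:
round 1:
  A via A→a b: +{a}
  S via S→A b: +{a}
  S via S→b a: +{b}
  FIRST(S)={a,b}  FIRST(A)={a}
round 2: (stable)
  FIRST(S)={a,b}  FIRST(A)={a}

FIRST(S) = ["a", "b"]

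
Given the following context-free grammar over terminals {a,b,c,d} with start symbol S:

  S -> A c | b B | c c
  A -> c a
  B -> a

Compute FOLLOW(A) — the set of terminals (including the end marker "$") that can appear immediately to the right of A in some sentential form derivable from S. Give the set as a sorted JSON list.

FIRST iteration:
iter 1:
  A via A→c a: +{c}
  B via B→a: +{a}
  S via S→A c: +{c}
  S via S→b B: +{b}
  S: {b,c}  A: {c}  B: {a}
iter 2: — fixpoint
  S: {b,c}  A: {c}  B: {a}

Compute FOLLOW by fixpoint:
FOLLOW(S) := {$}
iter 1:
  S→A c: FOLLOW(A) ⊇ FIRST(c) = {c}; new: +{c}
  S→b B: FOLLOW(B) ⊇ FOLLOW(S) ⊇ {$}; new: +{$}
  S: {$}  A: {c}  B: {$}
iter 2: (stable)
  S: {$}  A: {c}  B: {$}

FOLLOW(A) = ["c"]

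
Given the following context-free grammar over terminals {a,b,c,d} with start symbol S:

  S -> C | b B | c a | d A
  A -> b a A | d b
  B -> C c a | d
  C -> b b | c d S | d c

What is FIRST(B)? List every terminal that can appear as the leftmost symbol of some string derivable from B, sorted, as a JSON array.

Compute FIRST by fixpoint:
[1]
  A via A→b a A: +{b}
  A via A→d b: +{d}
  B via B→d: +{d}
  C via C→b b: +{b}
  C via C→c d S: +{c}
  C via C→d c: +{d}
  S via S→C: +{b,c,d}
  FIRST(S)={b,c,d}  FIRST(A)={b,d}  FIRST(B)={d}  FIRST(C)={b,c,d}
[2]
  B via B→C c a: +{b,c}
  FIRST(S)={b,c,d}  FIRST(A)={b,d}  FIRST(B)={b,c,d}  FIRST(C)={b,c,d}
[3] — fixpoint
  FIRST(S)={b,c,d}  FIRST(A)={b,d}  FIRST(B)={b,c,d}  FIRST(C)={b,c,d}

FIRST(B) = ["b", "c", "d"]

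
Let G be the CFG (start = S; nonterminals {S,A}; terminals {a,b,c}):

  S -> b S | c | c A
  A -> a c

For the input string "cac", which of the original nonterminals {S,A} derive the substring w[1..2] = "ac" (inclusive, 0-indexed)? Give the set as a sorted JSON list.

Convert to CNF:
  S -> T1 A | T2 S | c
  A -> T0 T1
  T0 -> a
  T1 -> c
  T2 -> b

CYK table (by increasing span) — only the sub-triangle for w[1..2]:
  cell(1,1) a: {T0}  orig:{}
  cell(2,2) c: {S,T1}  orig:{S}
  cell(1,2) ac: {A}

Original NTs in T[1,2] deriving "ac": ["A"]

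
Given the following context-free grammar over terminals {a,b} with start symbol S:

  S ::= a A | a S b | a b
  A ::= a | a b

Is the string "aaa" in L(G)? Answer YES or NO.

Convert to CNF:
  S -> T0 A | T0 T1 | T0 X2
  A -> T0 T1 | a
  T0 -> a
  T1 -> b
  X2 -> S T1

CYK fill:
  cell(0,0) a: {A,T0}  orig:{A}
  cell(1,1) a: {A,T0}  orig:{A}
  cell(2,2) a: {A,T0}  orig:{A}
  cell(0,1) aa: {S}
  cell(1,2) aa: {S}
  cell(0,2) aaa: ∅

S ∉ T[0,2] ⇒ NO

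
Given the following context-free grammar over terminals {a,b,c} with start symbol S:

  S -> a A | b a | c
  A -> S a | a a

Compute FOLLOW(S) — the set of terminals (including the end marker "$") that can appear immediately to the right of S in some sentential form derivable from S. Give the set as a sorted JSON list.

FIRST sets, iterate to fixpoint:
pass 1:
  A via A→a a: +{a}
  S via S→a A: +{a}
  S via S→b a: +{b}
  S via S→c: +{c}
  FIRST(S)={a,b,c}  FIRST(A)={a}
pass 2:
  A via A→S a: +{b,c}
  FIRST(S)={a,b,c}  FIRST(A)={a,b,c}
pass 3: (stable)
  FIRST(S)={a,b,c}  FIRST(A)={a,b,c}

FOLLOW sets:
initialize: $ ∈ FOLLOW(S)
round 1:
  A→S a: FOLLOW(S) ⊇ FIRST(a) = {a}; new: +{a}
  S→a A: FOLLOW(A) ⊇ FOLLOW(S) ⊇ {$,a}; new: +{$,a}
  S: {$,a}  A: {$,a}
round 2: (stable)
  S: {$,a}  A: {$,a}

FOLLOW(S) = ["$", "a"]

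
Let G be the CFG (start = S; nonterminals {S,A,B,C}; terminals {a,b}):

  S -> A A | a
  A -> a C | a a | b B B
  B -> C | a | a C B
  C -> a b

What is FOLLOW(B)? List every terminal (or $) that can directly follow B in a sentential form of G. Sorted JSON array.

FIRST iteration:
round 1:
  A via A→a C: +{a}
  A via A→b B B: +{b}
  B via B→a: +{a}
  C via C→a b: +{a}
  S via S→A A: +{a,b}
  S: {a,b}  A: {a,b}  B: {a}  C: {a}
round 2: (stable)
  S: {a,b}  A: {a,b}  B: {a}  C: {a}

FOLLOW sets:
initialize: $ ∈ FOLLOW(S)
pass 1:
  A→b B B: FOLLOW(B) ⊇ FIRST(B) = {a}; new: +{a}
  B→C: FOLLOW(C) ⊇ FOLLOW(B) ⊇ {a}; new: +{a}
  S→A A: FOLLOW(A) ⊇ FIRST(A) = {a,b}; new: +{a,b}
  S→A A: FOLLOW(A) ⊇ FOLLOW(S) ⊇ {$}; new: +{$}
  S: {$}  A: {$,a,b}  B: {a}  C: {a}
pass 2:
  A→a C: FOLLOW(C) ⊇ FOLLOW(A) ⊇ {$,a,b}; new: +{$,b}
  A→b B B: FOLLOW(B) ⊇ FOLLOW(A) ⊇ {$,a,b}; new: +{$,b}
  S: {$}  A: {$,a,b}  B: {$,a,b}  C: {$,a,b}
pass 3: done
  S: {$}  A: {$,a,b}  B: {$,a,b}  C: {$,a,b}

FOLLOW(B) = ["$", "a", "b"]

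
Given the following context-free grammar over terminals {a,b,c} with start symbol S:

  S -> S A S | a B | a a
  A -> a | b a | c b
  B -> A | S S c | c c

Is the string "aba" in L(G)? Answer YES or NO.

CNF form of G:
  S -> S X4 | T1 B | T1 T1
  A -> T0 T1 | T2 T0 | a
  B -> S X3 | T0 T1 | T2 T0 | T2 T2 | a
  T0 -> b
  T1 -> a
  T2 -> c
  X3 -> S T2
  X4 -> A S

Fill CYK table bottom-up:
  [0..0]={A,B,T1}  "a"  orig:{A,B}
  [1..1]={T0}  "b"  orig:{}
  [2..2]={A,B,T1}  "a"  orig:{A,B}
  [0..1]=∅  "ab"
  [1..2]={A,B}  "ba"
  [0..2]={S}  "aba"

S ∈ T[0,2] ⇒ YES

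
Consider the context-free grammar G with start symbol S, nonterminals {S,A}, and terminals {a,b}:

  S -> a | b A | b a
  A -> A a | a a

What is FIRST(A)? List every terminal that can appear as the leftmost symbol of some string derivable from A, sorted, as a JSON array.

FIRST sets, iterate to fixpoint:
iter 1:
  A via A→a a: +{a}
  S via S→a: +{a}
  S via S→b A: +{b}
  S: {a,b}  A: {a}
iter 2: (stable)
  S: {a,b}  A: {a}

FIRST(A) = ["a"]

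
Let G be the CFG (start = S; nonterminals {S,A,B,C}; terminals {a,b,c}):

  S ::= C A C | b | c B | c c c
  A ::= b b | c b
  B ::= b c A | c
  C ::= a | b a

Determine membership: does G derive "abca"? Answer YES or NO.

CNF form of G:
  S -> C X4 | T1 B | T1 X5 | b
  A -> T0 T0 | T1 T0
  B -> T0 X3 | c
  C -> T0 T2 | a
  T0 -> b
  T1 -> c
  T2 -> a
  X3 -> T1 A
  X4 -> A C
  X5 -> T1 T1

CYK table (by increasing span):
  T[0,0] 'a' = {C,T2}  orig:{C}
  T[1,1] 'b' = {S,T0}  orig:{S}
  T[2,2] 'c' = {B,T1}  orig:{B}
  T[3,3] 'a' = {C,T2}  orig:{C}
  T[0,1] 'ab' = ∅
  T[1,2] 'bc' = ∅
  T[2,3] 'ca' = ∅
  T[0,2] 'abc' = ∅
  T[1,3] 'bca' = ∅
  T[0,3] 'abca' = ∅

S ∉ T[0,3] ⇒ NO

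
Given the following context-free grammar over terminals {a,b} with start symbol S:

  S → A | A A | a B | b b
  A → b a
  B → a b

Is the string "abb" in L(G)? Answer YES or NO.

CNF form of G:
  S -> A A | T0 T0 | T0 T1 | T1 B
  A -> T0 T1
  B -> T1 T0
  T0 -> b
  T1 -> a

CYK table (by increasing span):
  T[0,0] 'a' = {T1}  orig:{}
  T[1,1] 'b' = {T0}  orig:{}
  T[2,2] 'b' = {T0}  orig:{}
  T[0,1] 'ab' = {B}
  T[1,2] 'bb' = {S}
  T[0,2] 'abb' = ∅

S ∉ T[0,2] ⇒ NO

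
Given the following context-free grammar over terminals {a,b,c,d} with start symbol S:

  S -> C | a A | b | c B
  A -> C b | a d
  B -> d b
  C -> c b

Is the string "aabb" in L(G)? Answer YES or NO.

CNF form of G:
  S -> T1 A | T3 B | T3 T0 | b
  A -> C T0 | T1 T2
  B -> T2 T0
  C -> T3 T0
  T0 -> b
  T1 -> a
  T2 -> d
  T3 -> c

Fill CYK table bottom-up:
  [0..0]={T1}  "a"  orig:{}
  [1..1]={T1}  "a"  orig:{}
  [2..2]={S,T0}  "b"  orig:{S}
  [3..3]={S,T0}  "b"  orig:{S}
  [0..1]=∅  "aa"
  [1..2]=∅  "ab"
  [2..3]=∅  "bb"
  [0..2]=∅  "aab"
  [1..3]=∅  "abb"
  [0..3]=∅  "aabb"

S ∉ T[0,3] ⇒ NO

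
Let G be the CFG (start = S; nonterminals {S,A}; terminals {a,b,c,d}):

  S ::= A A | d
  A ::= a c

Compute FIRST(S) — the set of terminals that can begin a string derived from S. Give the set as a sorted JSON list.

FIRST iteration:
[1]
  A via A→a c: +{a}
  S via S→A A: +{a}
  S via S→d: +{d}
  S: {a,d}  A: {a}
[2] — fixpoint
  S: {a,d}  A: {a}

FIRST(S) = ["a", "d"]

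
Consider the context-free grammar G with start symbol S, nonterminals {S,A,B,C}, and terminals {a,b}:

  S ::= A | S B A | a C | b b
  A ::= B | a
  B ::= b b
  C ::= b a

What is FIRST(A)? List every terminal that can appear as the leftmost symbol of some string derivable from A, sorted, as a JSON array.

FIRST sets, iterate to fixpoint:
round 1:
  A via A→a: +{a}
  B via B→b b: +{b}
  C via C→b a: +{b}
  S via S→A: +{a}
  S via S→b b: +{b}
  S: {a,b}  A: {a}  B: {b}  C: {b}
round 2:
  A via A→B: +{b}
  S: {a,b}  A: {a,b}  B: {b}  C: {b}
round 3: (no change)
  S: {a,b}  A: {a,b}  B: {b}  C: {b}

FIRST(A) = ["a", "b"]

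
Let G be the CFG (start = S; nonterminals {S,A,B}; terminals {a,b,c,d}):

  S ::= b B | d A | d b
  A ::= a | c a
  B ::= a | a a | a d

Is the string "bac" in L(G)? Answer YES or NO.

Convert to CNF:
  S -> T2 A | T2 T3 | T3 B
  A -> T0 T1 | a
  B -> T1 T1 | T1 T2 | a
  T0 -> c
  T1 -> a
  T2 -> d
  T3 -> b

CYK table (by increasing span):
  [0..0]={T3}  "b"  orig:{}
  [1..1]={A,B,T1}  "a"  orig:{A,B}
  [2..2]={T0}  "c"  orig:{}
  [0..1]={S}  "ba"
  [1..2]=∅  "ac"
  [0..2]=∅  "bac"

S ∉ T[0,2] ⇒ NO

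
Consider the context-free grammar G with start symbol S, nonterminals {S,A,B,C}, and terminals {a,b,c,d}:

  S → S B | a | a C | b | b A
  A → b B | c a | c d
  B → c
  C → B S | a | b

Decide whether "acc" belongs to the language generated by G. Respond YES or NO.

CNF form of G:
  S -> S B | T0 A | T2 C | a | b
  A -> T0 B | T1 T2 | T1 T3
  B -> c
  C -> B S | a | b
  T0 -> b
  T1 -> c
  T2 -> a
  T3 -> d

CYK fill:
  [0..0]={C,S,T2}  "a"  orig:{C,S}
  [1..1]={B,T1}  "c"  orig:{B}
  [2..2]={B,T1}  "c"  orig:{B}
  [0..1]={S}  "ac"
  [1..2]=∅  "cc"
  [0..2]={S}  "acc"

S ∈ T[0,2] ⇒ YES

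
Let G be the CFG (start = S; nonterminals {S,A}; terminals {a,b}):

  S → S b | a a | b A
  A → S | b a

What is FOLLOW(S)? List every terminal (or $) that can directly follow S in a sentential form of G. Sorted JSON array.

Compute FIRST by fixpoint:
round 1:
  A via A→b a: +{b}
  S via S→a a: +{a}
  S via S→b A: +{b}
  FIRST[S]={a,b}  FIRST[A]={b}
round 2:
  A via A→S: +{a}
  FIRST[S]={a,b}  FIRST[A]={a,b}
round 3: (stable)
  FIRST[S]={a,b}  FIRST[A]={a,b}

Compute FOLLOW by fixpoint:
initialize: $ ∈ FOLLOW(S)
[1]
  S→S b: FOLLOW(S) ⊇ FIRST(b) = {b}; new: +{b}
  S→b A: FOLLOW(A) ⊇ FOLLOW(S) ⊇ {$,b}; new: +{$,b}
  FOLLOW[S]={$,b}  FOLLOW[A]={$,b}
[2] (stable)
  FOLLOW[S]={$,b}  FOLLOW[A]={$,b}

FOLLOW(S) = ["$", "b"]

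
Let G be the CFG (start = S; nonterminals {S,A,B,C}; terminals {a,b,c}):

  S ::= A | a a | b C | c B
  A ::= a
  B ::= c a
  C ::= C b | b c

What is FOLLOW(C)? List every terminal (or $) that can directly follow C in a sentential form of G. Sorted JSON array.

FIRST iteration:
pass 1:
  A via A→a: +{a}
  B via B→c a: +{c}
  C via C→b c: +{b}
  S via S→A: +{a}
  S via S→b C: +{b}
  S via S→c B: +{c}
  FIRST[S]={a,b,c}  FIRST[A]={a}  FIRST[B]={c}  FIRST[C]={b}
pass 2: done
  FIRST[S]={a,b,c}  FIRST[A]={a}  FIRST[B]={c}  FIRST[C]={b}

FOLLOW iteration:
initialize: $ ∈ FOLLOW(S)
[1]
  C→C b: FOLLOW(C) ⊇ FIRST(b) = {b}; new: +{b}
  S→A: FOLLOW(A) ⊇ FOLLOW(S) ⊇ {$}; new: +{$}
  S→b C: FOLLOW(C) ⊇ FOLLOW(S) ⊇ {$}; new: +{$}
  S→c B: FOLLOW(B) ⊇ FOLLOW(S) ⊇ {$}; new: +{$}
  FOLLOW[S]={$}  FOLLOW[A]={$}  FOLLOW[B]={$}  FOLLOW[C]={$,b}
[2] done
  FOLLOW[S]={$}  FOLLOW[A]={$}  FOLLOW[B]={$}  FOLLOW[C]={$,b}

FOLLOW(C) = ["$", "b"]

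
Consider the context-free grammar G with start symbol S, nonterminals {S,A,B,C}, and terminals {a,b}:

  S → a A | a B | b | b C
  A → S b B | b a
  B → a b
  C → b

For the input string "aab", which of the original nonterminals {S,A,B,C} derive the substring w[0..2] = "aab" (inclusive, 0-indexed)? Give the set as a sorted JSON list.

Convert to CNF:
  S -> T0 C | T1 A | T1 B | b
  A -> S X2 | T0 T1
  B -> T1 T0
  C -> b
  T0 -> b
  T1 -> a
  X2 -> T0 B

CYK table (by increasing span) — only the sub-triangle for w[0..2]:
  cell(0,0) a: {T1}  orig:{}
  cell(1,1) a: {T1}  orig:{}
  cell(2,2) b: {C,S,T0}  orig:{C,S}
  cell(0,1) aa: ∅
  cell(1,2) ab: {B}
  cell(0,2) aab: {S}

Original NTs in T[0,2] deriving "aab": ["S"]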